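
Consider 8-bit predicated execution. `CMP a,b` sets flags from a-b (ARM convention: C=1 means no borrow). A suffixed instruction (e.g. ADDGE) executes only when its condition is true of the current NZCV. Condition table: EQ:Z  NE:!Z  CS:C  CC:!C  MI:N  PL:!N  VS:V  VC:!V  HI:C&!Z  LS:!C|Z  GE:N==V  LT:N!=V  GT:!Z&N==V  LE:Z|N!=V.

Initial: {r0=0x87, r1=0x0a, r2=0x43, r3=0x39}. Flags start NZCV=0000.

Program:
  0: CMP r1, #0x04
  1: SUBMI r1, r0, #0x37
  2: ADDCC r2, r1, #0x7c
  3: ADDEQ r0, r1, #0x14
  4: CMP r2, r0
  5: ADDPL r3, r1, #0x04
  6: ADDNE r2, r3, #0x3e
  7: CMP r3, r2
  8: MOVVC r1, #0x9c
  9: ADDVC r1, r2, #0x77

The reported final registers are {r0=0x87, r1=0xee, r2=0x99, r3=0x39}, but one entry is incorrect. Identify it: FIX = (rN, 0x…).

[0] flags=0010 → (cmp)
[1] flags=0010 MI?F → skip
[2] flags=0010 CC?F → skip
[3] flags=0010 EQ?F → skip
[4] flags=1001 → (cmp)
[5] flags=1001 PL?F → skip
[6] flags=1001 NE?T → r2=0x77
[7] flags=1000 → (cmp)
[8] flags=1000 VC?T → r1=0x9c
[9] flags=1000 VC?T → r1=0xee

FIX = (r2, 0x77)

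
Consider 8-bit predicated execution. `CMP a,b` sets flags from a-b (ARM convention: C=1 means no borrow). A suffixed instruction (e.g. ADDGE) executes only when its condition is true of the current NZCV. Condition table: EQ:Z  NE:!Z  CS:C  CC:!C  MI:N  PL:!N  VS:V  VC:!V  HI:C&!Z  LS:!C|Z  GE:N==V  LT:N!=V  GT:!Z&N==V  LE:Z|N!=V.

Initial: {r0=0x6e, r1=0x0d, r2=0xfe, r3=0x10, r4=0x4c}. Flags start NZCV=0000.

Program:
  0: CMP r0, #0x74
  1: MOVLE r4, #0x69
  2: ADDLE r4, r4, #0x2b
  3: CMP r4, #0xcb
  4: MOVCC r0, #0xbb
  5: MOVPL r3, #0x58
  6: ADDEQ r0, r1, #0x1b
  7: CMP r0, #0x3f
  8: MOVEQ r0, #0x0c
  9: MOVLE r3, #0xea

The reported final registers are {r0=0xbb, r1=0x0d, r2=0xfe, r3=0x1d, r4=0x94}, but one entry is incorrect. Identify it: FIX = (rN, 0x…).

[0] flags=1000 → (cmp)
[1] flags=1000 LE?T → r4=0x69
[2] flags=1000 LE?T → r4=0x94
[3] flags=1000 → (cmp)
[4] flags=1000 CC?T → r0=0xbb
[5] flags=1000 PL?F → skip
[6] flags=1000 EQ?F → skip
[7] flags=0011 → (cmp)
[8] flags=0011 EQ?F → skip
[9] flags=0011 LE?T → r3=0xea

FIX = (r3, 0xea)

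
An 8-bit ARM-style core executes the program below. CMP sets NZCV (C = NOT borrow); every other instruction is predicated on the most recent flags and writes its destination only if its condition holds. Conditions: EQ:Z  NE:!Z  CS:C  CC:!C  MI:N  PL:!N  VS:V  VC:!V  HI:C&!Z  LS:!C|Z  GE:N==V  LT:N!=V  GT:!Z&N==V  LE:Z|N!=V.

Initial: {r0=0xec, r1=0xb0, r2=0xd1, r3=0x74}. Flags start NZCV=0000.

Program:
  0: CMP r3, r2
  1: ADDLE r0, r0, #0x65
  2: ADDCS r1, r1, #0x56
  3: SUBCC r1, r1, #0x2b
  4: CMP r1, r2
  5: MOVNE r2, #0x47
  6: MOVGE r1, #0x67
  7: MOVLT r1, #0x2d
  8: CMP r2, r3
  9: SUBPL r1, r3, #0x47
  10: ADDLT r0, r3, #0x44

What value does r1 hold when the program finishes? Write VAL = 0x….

[0] flags=1001 → (cmp)
[1] flags=1001 LE?F → skip
[2] flags=1001 CS?F → skip
[3] flags=1001 CC?T → r1=0x85
[4] flags=1000 → (cmp)
[5] flags=1000 NE?T → r2=0x47
[6] flags=1000 GE?F → skip
[7] flags=1000 LT?T → r1=0x2d
[8] flags=1000 → (cmp)
[9] flags=1000 PL?F → skip
[10] flags=1000 LT?T → r0=0xb8

VAL = 0x2d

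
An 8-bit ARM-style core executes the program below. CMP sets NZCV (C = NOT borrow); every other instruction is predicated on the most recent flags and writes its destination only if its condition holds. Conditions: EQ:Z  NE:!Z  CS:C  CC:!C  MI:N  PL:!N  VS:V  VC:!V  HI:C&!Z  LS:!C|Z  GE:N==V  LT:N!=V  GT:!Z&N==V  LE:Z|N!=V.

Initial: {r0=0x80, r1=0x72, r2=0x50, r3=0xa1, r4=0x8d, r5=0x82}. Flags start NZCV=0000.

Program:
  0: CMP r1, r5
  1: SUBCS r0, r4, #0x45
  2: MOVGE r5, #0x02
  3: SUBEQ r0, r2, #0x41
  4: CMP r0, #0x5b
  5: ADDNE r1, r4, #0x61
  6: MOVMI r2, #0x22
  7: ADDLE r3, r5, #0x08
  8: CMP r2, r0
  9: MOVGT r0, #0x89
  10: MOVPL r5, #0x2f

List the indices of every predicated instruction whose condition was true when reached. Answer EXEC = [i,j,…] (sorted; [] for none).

[0] flags=1001 → (cmp)
[1] flags=1001 CS?F → skip
[2] flags=1001 GE?T → r5=0x02
[3] flags=1001 EQ?F → skip
[4] flags=0011 → (cmp)
[5] flags=0011 NE?T → r1=0xee
[6] flags=0011 MI?F → skip
[7] flags=0011 LE?T → r3=0x0a
[8] flags=1001 → (cmp)
[9] flags=1001 GT?T → r0=0x89
[10] flags=1001 PL?F → skip

EXEC = [2,5,7,9]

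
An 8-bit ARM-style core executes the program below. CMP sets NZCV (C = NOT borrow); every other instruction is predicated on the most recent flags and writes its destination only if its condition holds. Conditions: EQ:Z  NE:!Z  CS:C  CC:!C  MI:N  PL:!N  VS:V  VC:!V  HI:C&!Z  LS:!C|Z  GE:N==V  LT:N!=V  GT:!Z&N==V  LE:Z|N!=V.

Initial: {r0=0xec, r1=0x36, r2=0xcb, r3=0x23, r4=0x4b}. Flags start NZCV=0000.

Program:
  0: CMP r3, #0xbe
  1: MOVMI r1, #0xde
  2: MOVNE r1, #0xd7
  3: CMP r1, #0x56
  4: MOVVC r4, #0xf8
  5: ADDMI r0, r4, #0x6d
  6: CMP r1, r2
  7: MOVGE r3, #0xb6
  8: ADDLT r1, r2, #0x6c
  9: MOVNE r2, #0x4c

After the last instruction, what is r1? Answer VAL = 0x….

0: ✓ CMP  NZCV=0000
1: · MOVMI
2: ✓ MOVNE  r1←0xd7
3: ✓ CMP  NZCV=1010
4: ✓ MOVVC  r4←0xf8
5: ✓ ADDMI  r0←0x65
6: ✓ CMP  NZCV=0010
7: ✓ MOVGE  r3←0xb6
8: · ADDLT
9: ✓ MOVNE  r2←0x4c

VAL = 0xd7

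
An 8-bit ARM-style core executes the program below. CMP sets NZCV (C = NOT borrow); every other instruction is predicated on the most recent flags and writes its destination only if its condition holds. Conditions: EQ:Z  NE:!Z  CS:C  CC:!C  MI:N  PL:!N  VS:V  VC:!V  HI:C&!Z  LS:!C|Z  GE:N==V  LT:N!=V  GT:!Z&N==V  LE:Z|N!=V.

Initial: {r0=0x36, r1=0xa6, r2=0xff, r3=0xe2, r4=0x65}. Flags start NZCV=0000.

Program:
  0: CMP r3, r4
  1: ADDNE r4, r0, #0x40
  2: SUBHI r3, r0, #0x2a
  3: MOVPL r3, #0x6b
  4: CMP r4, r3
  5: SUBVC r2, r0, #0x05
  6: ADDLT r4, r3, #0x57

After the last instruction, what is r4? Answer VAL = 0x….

[0] flags=0011 → (cmp)
[1] flags=0011 NE?T → r4=0x76
[2] flags=0011 HI?T → r3=0x0c
[3] flags=0011 PL?T → r3=0x6b
[4] flags=0010 → (cmp)
[5] flags=0010 VC?T → r2=0x31
[6] flags=0010 LT?F → skip

VAL = 0x76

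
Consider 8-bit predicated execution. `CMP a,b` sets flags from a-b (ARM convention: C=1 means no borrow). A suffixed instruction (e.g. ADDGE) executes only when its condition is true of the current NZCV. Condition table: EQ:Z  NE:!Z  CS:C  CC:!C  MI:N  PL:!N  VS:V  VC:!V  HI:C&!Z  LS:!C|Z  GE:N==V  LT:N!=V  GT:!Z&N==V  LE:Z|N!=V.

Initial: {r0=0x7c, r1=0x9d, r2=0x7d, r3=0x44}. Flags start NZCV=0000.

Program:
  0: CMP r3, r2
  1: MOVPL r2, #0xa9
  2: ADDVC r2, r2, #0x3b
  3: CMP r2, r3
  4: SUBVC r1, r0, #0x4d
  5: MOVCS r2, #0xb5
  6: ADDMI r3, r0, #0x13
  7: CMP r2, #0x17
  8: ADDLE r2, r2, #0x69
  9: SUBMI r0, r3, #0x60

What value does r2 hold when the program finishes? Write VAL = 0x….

0: ✓ CMP  NZCV=1000
1: · MOVPL
2: ✓ ADDVC  r2←0xb8
3: ✓ CMP  NZCV=0011
4: · SUBVC
5: ✓ MOVCS  r2←0xb5
6: · ADDMI
7: ✓ CMP  NZCV=1010
8: ✓ ADDLE  r2←0x1e
9: ✓ SUBMI  r0←0xe4

VAL = 0x1e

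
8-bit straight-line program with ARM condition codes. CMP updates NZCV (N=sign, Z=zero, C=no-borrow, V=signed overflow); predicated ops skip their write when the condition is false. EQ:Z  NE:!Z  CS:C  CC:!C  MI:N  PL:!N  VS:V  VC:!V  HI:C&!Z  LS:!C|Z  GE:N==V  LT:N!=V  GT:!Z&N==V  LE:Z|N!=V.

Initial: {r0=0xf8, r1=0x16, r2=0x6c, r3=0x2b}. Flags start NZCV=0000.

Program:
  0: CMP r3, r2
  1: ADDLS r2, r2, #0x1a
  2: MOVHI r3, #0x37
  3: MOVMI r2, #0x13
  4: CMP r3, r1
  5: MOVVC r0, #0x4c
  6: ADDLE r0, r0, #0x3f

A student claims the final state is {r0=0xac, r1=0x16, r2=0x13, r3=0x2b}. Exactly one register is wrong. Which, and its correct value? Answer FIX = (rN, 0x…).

0: ✓ CMP  NZCV=1000
1: ✓ ADDLS  r2←0x86
2: · MOVHI
3: ✓ MOVMI  r2←0x13
4: ✓ CMP  NZCV=0010
5: ✓ MOVVC  r0←0x4c
6: · ADDLE

FIX = (r0, 0x4c)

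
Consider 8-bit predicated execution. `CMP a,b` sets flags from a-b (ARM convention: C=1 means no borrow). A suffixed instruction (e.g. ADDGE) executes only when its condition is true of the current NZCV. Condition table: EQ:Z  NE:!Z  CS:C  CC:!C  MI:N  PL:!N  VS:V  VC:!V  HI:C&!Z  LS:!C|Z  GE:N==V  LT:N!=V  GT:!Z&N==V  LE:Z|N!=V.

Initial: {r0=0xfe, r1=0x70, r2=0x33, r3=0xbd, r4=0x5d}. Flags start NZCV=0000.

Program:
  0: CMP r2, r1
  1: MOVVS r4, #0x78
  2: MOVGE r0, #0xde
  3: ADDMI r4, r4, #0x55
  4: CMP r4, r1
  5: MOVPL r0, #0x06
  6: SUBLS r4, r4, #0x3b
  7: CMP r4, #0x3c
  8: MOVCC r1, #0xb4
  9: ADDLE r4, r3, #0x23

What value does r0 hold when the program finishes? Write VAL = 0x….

VAL = 0x06

[0] flags=1000 → (cmp)
[1] flags=1000 VS?F → skip
[2] flags=1000 GE?F → skip
[3] flags=1000 MI?T → r4=0xb2
[4] flags=0011 → (cmp)
[5] flags=0011 PL?T → r0=0x06
[6] flags=0011 LS?F → skip
[7] flags=0011 → (cmp)
[8] flags=0011 CC?F → skip
[9] flags=0011 LE?T → r4=0xe0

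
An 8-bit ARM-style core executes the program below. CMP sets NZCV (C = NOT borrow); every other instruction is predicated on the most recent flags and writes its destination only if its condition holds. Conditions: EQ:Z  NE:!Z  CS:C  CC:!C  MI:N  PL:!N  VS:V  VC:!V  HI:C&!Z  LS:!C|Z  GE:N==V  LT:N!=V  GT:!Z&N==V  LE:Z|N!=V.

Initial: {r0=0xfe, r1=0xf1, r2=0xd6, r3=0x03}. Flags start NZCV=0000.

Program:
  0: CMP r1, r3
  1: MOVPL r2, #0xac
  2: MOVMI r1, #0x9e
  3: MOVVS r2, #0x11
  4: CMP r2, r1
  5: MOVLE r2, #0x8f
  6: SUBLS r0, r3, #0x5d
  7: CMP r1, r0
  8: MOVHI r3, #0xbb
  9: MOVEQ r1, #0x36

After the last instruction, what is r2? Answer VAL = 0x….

VAL = 0xd6

[0] flags=1010 → (cmp)
[1] flags=1010 PL?F → skip
[2] flags=1010 MI?T → r1=0x9e
[3] flags=1010 VS?F → skip
[4] flags=0010 → (cmp)
[5] flags=0010 LE?F → skip
[6] flags=0010 LS?F → skip
[7] flags=1000 → (cmp)
[8] flags=1000 HI?F → skip
[9] flags=1000 EQ?F → skip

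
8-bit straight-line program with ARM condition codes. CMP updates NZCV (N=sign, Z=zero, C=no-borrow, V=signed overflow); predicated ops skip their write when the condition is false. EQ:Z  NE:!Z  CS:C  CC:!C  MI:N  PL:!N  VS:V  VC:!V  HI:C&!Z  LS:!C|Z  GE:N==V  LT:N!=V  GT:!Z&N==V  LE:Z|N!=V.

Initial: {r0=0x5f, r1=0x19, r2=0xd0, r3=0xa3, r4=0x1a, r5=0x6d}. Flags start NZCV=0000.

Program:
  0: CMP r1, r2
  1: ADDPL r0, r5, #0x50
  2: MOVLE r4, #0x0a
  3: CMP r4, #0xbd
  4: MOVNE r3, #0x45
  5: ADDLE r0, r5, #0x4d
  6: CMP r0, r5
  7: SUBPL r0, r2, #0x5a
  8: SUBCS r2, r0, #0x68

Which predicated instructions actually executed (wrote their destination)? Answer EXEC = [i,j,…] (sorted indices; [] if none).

[0] flags=0000 → (cmp)
[1] flags=0000 PL?T → r0=0xbd
[2] flags=0000 LE?F → skip
[3] flags=0000 → (cmp)
[4] flags=0000 NE?T → r3=0x45
[5] flags=0000 LE?F → skip
[6] flags=0011 → (cmp)
[7] flags=0011 PL?T → r0=0x76
[8] flags=0011 CS?T → r2=0x0e

EXEC = [1,4,7,8]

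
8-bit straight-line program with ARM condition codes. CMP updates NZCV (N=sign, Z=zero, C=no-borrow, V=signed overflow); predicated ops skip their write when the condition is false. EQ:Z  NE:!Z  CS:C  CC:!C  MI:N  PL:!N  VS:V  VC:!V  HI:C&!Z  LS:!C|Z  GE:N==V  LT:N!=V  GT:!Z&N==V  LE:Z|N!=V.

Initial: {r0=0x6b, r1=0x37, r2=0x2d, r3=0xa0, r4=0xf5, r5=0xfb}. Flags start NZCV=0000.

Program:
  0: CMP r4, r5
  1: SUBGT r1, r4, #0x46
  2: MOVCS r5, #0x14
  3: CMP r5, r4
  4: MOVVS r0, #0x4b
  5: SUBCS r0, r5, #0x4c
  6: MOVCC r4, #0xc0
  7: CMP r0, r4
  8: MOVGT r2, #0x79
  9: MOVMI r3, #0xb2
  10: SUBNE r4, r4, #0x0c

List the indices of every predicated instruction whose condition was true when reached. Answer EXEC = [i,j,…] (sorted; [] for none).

EXEC = [5,9,10]

[0] flags=1000 → (cmp)
[1] flags=1000 GT?F → skip
[2] flags=1000 CS?F → skip
[3] flags=0010 → (cmp)
[4] flags=0010 VS?F → skip
[5] flags=0010 CS?T → r0=0xaf
[6] flags=0010 CC?F → skip
[7] flags=1000 → (cmp)
[8] flags=1000 GT?F → skip
[9] flags=1000 MI?T → r3=0xb2
[10] flags=1000 NE?T → r4=0xe9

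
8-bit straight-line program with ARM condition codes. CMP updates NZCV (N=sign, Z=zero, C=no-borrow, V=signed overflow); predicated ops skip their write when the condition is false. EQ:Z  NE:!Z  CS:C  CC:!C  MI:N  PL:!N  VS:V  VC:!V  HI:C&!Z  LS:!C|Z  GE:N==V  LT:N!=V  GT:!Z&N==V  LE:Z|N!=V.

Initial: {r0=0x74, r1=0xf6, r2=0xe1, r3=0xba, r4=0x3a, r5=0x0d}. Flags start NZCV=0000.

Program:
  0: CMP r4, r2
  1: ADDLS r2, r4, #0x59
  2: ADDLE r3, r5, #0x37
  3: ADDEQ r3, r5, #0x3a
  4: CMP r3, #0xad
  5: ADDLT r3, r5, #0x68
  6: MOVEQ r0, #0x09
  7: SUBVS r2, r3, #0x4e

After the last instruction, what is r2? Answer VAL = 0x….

[0] flags=0000 → (cmp)
[1] flags=0000 LS?T → r2=0x93
[2] flags=0000 LE?F → skip
[3] flags=0000 EQ?F → skip
[4] flags=0010 → (cmp)
[5] flags=0010 LT?F → skip
[6] flags=0010 EQ?F → skip
[7] flags=0010 VS?F → skip

VAL = 0x93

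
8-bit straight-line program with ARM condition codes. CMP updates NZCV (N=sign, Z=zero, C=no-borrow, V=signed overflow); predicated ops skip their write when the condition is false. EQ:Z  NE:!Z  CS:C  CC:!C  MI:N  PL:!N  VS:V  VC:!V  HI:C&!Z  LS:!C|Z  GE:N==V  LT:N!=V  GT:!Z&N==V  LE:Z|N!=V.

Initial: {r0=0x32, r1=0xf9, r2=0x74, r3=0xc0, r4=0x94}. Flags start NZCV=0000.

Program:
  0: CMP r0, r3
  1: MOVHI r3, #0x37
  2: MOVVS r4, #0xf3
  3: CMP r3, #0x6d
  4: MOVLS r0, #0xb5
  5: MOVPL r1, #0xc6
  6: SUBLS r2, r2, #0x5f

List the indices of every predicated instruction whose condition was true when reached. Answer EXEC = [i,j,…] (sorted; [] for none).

EXEC = [5]

[0] flags=0000 → (cmp)
[1] flags=0000 HI?F → skip
[2] flags=0000 VS?F → skip
[3] flags=0011 → (cmp)
[4] flags=0011 LS?F → skip
[5] flags=0011 PL?T → r1=0xc6
[6] flags=0011 LS?F → skip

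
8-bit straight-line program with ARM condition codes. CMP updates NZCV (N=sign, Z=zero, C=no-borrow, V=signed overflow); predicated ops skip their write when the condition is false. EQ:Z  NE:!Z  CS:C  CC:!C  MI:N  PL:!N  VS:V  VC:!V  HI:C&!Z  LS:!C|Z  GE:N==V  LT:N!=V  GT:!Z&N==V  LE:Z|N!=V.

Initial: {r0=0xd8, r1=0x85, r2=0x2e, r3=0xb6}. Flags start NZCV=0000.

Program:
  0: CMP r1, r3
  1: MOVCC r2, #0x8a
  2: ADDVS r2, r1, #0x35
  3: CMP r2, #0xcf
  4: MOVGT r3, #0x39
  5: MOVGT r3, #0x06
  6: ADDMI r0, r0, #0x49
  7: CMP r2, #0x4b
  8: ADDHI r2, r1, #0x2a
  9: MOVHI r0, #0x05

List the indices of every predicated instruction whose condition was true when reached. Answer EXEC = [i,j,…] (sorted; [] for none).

EXEC = [1,6,8,9]

0: ✓ CMP  NZCV=1000
1: ✓ MOVCC  r2←0x8a
2: · ADDVS
3: ✓ CMP  NZCV=1000
4: · MOVGT
5: · MOVGT
6: ✓ ADDMI  r0←0x21
7: ✓ CMP  NZCV=0011
8: ✓ ADDHI  r2←0xaf
9: ✓ MOVHI  r0←0x05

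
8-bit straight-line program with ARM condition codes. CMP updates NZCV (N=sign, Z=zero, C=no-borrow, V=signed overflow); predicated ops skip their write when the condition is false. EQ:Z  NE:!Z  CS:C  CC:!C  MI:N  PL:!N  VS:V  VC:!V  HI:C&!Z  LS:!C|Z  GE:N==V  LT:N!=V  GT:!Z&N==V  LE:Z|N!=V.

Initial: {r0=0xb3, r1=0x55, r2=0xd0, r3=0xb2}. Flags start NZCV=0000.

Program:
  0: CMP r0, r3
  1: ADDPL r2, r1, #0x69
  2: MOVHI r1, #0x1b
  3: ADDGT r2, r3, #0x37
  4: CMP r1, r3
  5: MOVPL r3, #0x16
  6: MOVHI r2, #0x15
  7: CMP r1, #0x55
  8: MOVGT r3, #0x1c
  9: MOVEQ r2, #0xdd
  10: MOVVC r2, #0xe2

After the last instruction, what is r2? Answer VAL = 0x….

VAL = 0xe2

0: ✓ CMP  NZCV=0010
1: ✓ ADDPL  r2←0xbe
2: ✓ MOVHI  r1←0x1b
3: ✓ ADDGT  r2←0xe9
4: ✓ CMP  NZCV=0000
5: ✓ MOVPL  r3←0x16
6: · MOVHI
7: ✓ CMP  NZCV=1000
8: · MOVGT
9: · MOVEQ
10: ✓ MOVVC  r2←0xe2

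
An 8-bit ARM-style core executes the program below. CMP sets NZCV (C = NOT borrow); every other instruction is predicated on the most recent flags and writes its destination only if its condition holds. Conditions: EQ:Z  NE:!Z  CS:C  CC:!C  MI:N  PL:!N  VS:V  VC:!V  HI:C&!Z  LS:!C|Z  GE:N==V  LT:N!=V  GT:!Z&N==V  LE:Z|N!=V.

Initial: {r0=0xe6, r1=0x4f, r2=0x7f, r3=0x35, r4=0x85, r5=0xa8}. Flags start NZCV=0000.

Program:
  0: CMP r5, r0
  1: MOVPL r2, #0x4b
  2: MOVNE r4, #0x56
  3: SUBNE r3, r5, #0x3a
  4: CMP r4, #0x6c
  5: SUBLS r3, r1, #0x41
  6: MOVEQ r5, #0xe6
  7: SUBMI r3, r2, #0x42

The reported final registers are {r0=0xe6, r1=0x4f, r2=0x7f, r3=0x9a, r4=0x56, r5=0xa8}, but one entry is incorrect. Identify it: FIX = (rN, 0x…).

0: ✓ CMP  NZCV=1000
1: · MOVPL
2: ✓ MOVNE  r4←0x56
3: ✓ SUBNE  r3←0x6e
4: ✓ CMP  NZCV=1000
5: ✓ SUBLS  r3←0x0e
6: · MOVEQ
7: ✓ SUBMI  r3←0x3d

FIX = (r3, 0x3d)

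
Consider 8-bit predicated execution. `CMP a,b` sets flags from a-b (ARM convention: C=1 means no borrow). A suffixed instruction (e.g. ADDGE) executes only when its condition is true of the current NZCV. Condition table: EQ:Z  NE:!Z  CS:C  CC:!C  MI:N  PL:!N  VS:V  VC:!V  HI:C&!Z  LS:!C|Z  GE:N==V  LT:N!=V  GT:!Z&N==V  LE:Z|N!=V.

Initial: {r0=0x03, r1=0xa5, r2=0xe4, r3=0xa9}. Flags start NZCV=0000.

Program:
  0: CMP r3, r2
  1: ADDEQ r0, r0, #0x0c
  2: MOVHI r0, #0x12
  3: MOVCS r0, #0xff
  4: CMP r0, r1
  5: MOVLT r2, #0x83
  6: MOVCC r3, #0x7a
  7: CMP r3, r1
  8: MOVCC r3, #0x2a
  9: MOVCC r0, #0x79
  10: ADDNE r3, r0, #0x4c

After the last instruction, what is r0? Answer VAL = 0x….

VAL = 0x79

[0] flags=1000 → (cmp)
[1] flags=1000 EQ?F → skip
[2] flags=1000 HI?F → skip
[3] flags=1000 CS?F → skip
[4] flags=0000 → (cmp)
[5] flags=0000 LT?F → skip
[6] flags=0000 CC?T → r3=0x7a
[7] flags=1001 → (cmp)
[8] flags=1001 CC?T → r3=0x2a
[9] flags=1001 CC?T → r0=0x79
[10] flags=1001 NE?T → r3=0xc5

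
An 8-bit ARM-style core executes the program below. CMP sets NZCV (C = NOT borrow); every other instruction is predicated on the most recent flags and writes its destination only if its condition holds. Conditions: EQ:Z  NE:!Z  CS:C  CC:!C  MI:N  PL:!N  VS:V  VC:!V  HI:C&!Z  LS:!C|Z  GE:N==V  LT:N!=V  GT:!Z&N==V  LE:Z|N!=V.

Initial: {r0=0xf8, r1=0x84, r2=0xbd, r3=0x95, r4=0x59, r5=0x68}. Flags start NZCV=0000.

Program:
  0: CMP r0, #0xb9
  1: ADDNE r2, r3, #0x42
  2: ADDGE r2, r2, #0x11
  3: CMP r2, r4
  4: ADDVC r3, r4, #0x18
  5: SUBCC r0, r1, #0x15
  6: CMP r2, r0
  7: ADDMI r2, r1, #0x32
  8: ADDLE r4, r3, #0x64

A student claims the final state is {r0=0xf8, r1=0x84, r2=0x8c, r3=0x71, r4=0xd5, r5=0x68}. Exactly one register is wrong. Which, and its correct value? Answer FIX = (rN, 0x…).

FIX = (r2, 0xb6)

[0] flags=0010 → (cmp)
[1] flags=0010 NE?T → r2=0xd7
[2] flags=0010 GE?T → r2=0xe8
[3] flags=1010 → (cmp)
[4] flags=1010 VC?T → r3=0x71
[5] flags=1010 CC?F → skip
[6] flags=1000 → (cmp)
[7] flags=1000 MI?T → r2=0xb6
[8] flags=1000 LE?T → r4=0xd5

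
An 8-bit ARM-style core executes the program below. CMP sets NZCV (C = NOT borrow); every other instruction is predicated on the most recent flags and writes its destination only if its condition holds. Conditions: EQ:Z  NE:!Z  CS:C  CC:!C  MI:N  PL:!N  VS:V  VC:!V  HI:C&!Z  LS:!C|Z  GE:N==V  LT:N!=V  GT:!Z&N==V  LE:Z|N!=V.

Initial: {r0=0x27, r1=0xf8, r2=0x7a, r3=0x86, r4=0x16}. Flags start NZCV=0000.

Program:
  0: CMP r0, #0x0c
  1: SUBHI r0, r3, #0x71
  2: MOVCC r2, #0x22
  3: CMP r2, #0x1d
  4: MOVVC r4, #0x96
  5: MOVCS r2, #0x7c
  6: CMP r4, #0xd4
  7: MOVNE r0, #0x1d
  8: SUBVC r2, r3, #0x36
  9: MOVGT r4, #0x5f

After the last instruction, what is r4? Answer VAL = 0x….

0: ✓ CMP  NZCV=0010
1: ✓ SUBHI  r0←0x15
2: · MOVCC
3: ✓ CMP  NZCV=0010
4: ✓ MOVVC  r4←0x96
5: ✓ MOVCS  r2←0x7c
6: ✓ CMP  NZCV=1000
7: ✓ MOVNE  r0←0x1d
8: ✓ SUBVC  r2←0x50
9: · MOVGT

VAL = 0x96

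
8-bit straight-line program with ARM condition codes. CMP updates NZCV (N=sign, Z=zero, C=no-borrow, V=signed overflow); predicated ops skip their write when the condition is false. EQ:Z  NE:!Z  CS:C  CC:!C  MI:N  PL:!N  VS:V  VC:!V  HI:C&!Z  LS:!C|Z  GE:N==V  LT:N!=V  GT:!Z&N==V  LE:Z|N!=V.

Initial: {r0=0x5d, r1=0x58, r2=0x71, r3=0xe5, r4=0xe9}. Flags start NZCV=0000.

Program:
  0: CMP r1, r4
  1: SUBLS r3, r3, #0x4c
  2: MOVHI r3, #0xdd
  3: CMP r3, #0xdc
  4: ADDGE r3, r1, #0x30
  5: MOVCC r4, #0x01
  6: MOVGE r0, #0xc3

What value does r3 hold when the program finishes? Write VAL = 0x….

VAL = 0x99

0: ✓ CMP  NZCV=0000
1: ✓ SUBLS  r3←0x99
2: · MOVHI
3: ✓ CMP  NZCV=1000
4: · ADDGE
5: ✓ MOVCC  r4←0x01
6: · MOVGE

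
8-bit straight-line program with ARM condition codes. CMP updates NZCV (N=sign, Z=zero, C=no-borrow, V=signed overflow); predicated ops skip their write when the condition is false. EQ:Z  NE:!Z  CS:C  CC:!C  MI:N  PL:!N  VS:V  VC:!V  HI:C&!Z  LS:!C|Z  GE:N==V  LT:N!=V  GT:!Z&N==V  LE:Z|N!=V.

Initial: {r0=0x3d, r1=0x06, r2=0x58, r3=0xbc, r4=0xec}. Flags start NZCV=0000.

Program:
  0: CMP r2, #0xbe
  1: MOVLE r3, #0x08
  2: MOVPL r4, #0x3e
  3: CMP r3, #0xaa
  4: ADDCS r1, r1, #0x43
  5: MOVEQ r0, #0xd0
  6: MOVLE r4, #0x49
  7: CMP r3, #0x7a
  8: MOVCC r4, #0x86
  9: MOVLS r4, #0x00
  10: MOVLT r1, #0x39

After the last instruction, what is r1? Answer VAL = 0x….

0: ✓ CMP  NZCV=1001
1: · MOVLE
2: · MOVPL
3: ✓ CMP  NZCV=0010
4: ✓ ADDCS  r1←0x49
5: · MOVEQ
6: · MOVLE
7: ✓ CMP  NZCV=0011
8: · MOVCC
9: · MOVLS
10: ✓ MOVLT  r1←0x39

VAL = 0x39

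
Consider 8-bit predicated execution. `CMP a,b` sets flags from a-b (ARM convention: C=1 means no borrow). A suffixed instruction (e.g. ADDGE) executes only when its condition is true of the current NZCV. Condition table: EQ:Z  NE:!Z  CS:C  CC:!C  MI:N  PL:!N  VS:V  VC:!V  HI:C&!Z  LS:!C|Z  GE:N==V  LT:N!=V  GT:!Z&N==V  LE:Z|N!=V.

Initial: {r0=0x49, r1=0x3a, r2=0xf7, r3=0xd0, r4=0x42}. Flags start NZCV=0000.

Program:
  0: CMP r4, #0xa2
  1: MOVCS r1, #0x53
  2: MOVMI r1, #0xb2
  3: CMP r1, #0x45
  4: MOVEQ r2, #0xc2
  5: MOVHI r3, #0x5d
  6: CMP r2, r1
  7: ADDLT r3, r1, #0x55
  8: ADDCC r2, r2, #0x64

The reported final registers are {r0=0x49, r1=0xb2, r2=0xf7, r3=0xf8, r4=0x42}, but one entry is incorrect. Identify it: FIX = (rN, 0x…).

0: ✓ CMP  NZCV=1001
1: · MOVCS
2: ✓ MOVMI  r1←0xb2
3: ✓ CMP  NZCV=0011
4: · MOVEQ
5: ✓ MOVHI  r3←0x5d
6: ✓ CMP  NZCV=0010
7: · ADDLT
8: · ADDCC

FIX = (r3, 0x5d)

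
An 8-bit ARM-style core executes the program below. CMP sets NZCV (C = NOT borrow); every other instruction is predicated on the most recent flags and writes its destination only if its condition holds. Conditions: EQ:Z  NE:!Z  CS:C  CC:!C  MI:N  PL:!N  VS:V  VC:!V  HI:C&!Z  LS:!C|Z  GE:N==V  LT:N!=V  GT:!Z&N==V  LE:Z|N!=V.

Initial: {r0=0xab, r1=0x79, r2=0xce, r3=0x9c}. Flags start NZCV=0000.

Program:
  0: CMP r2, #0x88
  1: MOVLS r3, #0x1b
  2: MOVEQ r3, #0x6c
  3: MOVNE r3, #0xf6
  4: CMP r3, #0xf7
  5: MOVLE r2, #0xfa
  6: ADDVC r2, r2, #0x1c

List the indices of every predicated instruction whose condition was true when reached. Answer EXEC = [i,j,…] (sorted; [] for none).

EXEC = [3,5,6]

0: ✓ CMP  NZCV=0010
1: · MOVLS
2: · MOVEQ
3: ✓ MOVNE  r3←0xf6
4: ✓ CMP  NZCV=1000
5: ✓ MOVLE  r2←0xfa
6: ✓ ADDVC  r2←0x16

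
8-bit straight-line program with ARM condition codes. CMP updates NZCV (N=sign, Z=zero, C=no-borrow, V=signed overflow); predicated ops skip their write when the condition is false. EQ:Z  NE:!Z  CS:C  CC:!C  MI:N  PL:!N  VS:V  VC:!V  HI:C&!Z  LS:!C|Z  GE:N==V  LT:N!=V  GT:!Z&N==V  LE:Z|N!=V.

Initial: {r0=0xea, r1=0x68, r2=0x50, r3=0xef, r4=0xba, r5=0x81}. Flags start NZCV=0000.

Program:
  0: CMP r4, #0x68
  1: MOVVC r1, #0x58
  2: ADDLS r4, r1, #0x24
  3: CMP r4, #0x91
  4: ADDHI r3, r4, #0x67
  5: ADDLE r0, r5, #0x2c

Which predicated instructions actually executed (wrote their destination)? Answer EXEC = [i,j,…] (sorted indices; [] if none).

0: ✓ CMP  NZCV=0011
1: · MOVVC
2: · ADDLS
3: ✓ CMP  NZCV=0010
4: ✓ ADDHI  r3←0x21
5: · ADDLE

EXEC = [4]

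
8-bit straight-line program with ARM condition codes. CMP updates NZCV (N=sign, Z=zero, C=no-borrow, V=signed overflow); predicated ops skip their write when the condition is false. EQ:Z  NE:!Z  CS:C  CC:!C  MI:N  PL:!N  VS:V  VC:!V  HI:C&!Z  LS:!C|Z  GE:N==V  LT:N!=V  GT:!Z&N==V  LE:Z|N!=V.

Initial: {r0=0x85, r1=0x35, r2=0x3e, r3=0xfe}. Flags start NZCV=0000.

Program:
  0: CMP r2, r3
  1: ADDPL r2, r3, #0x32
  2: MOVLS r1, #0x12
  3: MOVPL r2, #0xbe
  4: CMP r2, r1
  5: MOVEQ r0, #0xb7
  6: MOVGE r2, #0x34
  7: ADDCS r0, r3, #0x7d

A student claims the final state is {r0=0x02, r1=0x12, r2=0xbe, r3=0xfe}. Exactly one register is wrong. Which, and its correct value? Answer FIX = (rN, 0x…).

0: ✓ CMP  NZCV=0000
1: ✓ ADDPL  r2←0x30
2: ✓ MOVLS  r1←0x12
3: ✓ MOVPL  r2←0xbe
4: ✓ CMP  NZCV=1010
5: · MOVEQ
6: · MOVGE
7: ✓ ADDCS  r0←0x7b

FIX = (r0, 0x7b)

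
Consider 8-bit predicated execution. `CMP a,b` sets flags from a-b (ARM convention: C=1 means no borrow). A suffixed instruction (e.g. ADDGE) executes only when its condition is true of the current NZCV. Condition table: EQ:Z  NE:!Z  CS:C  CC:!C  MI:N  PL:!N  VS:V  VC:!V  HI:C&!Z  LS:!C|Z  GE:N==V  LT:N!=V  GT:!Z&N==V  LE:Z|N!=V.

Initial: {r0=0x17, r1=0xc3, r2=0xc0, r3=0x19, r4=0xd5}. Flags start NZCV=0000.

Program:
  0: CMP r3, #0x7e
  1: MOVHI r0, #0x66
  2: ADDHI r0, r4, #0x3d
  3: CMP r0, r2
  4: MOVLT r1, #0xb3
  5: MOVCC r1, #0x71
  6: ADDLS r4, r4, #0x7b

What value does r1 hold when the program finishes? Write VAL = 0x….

VAL = 0x71

0: ✓ CMP  NZCV=1000
1: · MOVHI
2: · ADDHI
3: ✓ CMP  NZCV=0000
4: · MOVLT
5: ✓ MOVCC  r1←0x71
6: ✓ ADDLS  r4←0x50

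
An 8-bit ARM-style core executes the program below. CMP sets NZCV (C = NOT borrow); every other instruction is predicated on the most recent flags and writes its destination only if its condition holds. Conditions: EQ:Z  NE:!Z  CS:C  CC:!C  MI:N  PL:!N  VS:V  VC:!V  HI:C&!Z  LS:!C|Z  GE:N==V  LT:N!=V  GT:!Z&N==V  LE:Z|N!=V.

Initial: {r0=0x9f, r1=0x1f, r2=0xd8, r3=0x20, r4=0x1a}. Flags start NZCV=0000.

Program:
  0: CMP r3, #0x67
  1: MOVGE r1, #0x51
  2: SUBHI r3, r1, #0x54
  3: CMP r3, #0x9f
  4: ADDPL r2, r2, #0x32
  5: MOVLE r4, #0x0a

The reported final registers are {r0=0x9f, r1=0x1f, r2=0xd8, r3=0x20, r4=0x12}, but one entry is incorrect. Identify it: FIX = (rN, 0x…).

0: ✓ CMP  NZCV=1000
1: · MOVGE
2: · SUBHI
3: ✓ CMP  NZCV=1001
4: · ADDPL
5: · MOVLE

FIX = (r4, 0x1a)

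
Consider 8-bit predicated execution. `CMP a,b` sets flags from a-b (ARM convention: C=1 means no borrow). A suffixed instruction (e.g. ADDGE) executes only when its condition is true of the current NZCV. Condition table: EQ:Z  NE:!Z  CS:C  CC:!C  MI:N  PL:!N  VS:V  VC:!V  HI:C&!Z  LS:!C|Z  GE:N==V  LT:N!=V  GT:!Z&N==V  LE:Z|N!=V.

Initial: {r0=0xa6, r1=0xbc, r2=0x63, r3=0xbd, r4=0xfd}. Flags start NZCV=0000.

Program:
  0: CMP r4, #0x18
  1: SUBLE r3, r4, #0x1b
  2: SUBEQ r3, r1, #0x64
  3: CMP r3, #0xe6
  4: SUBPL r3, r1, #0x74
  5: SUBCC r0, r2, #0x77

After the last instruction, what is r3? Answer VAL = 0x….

VAL = 0xe2

[0] flags=1010 → (cmp)
[1] flags=1010 LE?T → r3=0xe2
[2] flags=1010 EQ?F → skip
[3] flags=1000 → (cmp)
[4] flags=1000 PL?F → skip
[5] flags=1000 CC?T → r0=0xec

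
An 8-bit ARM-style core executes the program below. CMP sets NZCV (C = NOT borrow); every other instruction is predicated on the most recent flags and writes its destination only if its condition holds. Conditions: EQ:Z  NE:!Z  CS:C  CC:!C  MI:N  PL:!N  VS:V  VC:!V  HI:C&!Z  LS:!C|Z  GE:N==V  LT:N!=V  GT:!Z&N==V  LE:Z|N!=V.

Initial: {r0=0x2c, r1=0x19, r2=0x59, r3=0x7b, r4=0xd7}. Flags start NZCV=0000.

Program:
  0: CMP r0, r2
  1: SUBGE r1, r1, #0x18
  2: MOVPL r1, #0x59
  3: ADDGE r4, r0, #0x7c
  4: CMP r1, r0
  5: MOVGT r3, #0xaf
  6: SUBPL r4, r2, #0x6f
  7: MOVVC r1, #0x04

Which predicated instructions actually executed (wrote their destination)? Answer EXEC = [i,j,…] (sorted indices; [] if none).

EXEC = [7]

[0] flags=1000 → (cmp)
[1] flags=1000 GE?F → skip
[2] flags=1000 PL?F → skip
[3] flags=1000 GE?F → skip
[4] flags=1000 → (cmp)
[5] flags=1000 GT?F → skip
[6] flags=1000 PL?F → skip
[7] flags=1000 VC?T → r1=0x04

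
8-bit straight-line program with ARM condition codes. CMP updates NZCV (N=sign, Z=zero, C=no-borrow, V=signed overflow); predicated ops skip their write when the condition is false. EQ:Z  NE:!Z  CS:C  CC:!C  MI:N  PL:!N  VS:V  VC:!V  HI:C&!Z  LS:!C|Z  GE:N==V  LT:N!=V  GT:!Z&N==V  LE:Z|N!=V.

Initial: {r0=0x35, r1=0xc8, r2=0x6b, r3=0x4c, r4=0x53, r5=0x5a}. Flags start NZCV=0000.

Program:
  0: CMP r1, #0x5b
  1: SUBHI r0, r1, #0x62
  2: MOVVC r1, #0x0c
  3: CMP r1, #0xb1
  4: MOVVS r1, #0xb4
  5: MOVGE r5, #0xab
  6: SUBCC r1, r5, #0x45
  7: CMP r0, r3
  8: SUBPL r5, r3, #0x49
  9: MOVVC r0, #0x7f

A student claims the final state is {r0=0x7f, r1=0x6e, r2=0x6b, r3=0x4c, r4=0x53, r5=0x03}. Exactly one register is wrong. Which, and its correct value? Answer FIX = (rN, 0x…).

0: ✓ CMP  NZCV=0011
1: ✓ SUBHI  r0←0x66
2: · MOVVC
3: ✓ CMP  NZCV=0010
4: · MOVVS
5: ✓ MOVGE  r5←0xab
6: · SUBCC
7: ✓ CMP  NZCV=0010
8: ✓ SUBPL  r5←0x03
9: ✓ MOVVC  r0←0x7f

FIX = (r1, 0xc8)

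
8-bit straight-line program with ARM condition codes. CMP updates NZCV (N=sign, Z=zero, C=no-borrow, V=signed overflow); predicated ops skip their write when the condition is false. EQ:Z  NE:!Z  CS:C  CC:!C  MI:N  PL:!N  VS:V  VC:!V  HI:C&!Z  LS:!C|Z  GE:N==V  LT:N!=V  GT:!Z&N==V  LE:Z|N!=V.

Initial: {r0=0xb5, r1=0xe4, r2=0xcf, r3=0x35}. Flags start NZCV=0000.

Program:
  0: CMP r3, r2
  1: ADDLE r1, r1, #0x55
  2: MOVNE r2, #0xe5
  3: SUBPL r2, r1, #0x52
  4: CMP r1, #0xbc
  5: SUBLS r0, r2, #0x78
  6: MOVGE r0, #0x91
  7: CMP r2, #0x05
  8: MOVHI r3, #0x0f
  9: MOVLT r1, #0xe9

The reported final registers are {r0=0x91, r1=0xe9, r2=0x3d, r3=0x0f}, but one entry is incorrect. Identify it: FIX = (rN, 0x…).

FIX = (r2, 0x92)

0: ✓ CMP  NZCV=0000
1: · ADDLE
2: ✓ MOVNE  r2←0xe5
3: ✓ SUBPL  r2←0x92
4: ✓ CMP  NZCV=0010
5: · SUBLS
6: ✓ MOVGE  r0←0x91
7: ✓ CMP  NZCV=1010
8: ✓ MOVHI  r3←0x0f
9: ✓ MOVLT  r1←0xe9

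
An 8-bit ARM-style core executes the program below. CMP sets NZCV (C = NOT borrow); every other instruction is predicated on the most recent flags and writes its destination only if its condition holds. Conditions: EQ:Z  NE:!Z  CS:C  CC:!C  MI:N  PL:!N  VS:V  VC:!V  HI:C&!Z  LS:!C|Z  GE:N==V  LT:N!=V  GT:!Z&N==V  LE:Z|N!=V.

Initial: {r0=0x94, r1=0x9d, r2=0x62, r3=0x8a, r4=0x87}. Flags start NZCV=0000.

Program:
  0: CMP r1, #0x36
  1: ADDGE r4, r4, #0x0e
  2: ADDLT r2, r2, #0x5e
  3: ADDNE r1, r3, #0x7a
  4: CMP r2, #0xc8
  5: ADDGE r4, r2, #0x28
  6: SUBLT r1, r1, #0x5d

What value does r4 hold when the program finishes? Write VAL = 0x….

[0] flags=0011 → (cmp)
[1] flags=0011 GE?F → skip
[2] flags=0011 LT?T → r2=0xc0
[3] flags=0011 NE?T → r1=0x04
[4] flags=1000 → (cmp)
[5] flags=1000 GE?F → skip
[6] flags=1000 LT?T → r1=0xa7

VAL = 0x87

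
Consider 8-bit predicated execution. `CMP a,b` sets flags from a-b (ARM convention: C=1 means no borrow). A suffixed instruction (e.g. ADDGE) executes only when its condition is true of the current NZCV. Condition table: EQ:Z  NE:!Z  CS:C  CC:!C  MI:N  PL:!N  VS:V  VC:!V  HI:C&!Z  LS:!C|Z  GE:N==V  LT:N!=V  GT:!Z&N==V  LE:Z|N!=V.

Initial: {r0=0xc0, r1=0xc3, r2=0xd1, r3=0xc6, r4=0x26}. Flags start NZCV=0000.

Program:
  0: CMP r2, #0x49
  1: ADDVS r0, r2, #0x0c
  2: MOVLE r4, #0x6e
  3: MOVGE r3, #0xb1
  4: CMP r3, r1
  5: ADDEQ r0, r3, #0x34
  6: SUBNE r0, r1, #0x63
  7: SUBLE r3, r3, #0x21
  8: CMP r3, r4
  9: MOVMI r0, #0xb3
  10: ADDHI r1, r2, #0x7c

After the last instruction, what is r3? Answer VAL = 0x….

[0] flags=1010 → (cmp)
[1] flags=1010 VS?F → skip
[2] flags=1010 LE?T → r4=0x6e
[3] flags=1010 GE?F → skip
[4] flags=0010 → (cmp)
[5] flags=0010 EQ?F → skip
[6] flags=0010 NE?T → r0=0x60
[7] flags=0010 LE?F → skip
[8] flags=0011 → (cmp)
[9] flags=0011 MI?F → skip
[10] flags=0011 HI?T → r1=0x4d

VAL = 0xc6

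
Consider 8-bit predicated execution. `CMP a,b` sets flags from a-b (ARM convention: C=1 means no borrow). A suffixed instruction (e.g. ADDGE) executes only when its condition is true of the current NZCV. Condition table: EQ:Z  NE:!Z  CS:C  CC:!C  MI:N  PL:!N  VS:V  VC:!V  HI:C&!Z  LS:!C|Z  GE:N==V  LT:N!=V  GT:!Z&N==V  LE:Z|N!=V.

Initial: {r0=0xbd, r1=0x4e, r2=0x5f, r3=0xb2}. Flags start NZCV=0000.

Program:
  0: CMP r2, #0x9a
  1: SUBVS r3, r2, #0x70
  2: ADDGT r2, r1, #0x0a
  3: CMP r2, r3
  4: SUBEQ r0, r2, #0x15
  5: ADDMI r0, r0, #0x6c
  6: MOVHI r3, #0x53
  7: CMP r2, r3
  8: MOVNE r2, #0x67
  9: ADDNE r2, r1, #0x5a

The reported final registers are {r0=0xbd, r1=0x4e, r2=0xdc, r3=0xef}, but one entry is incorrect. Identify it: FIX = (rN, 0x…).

[0] flags=1001 → (cmp)
[1] flags=1001 VS?T → r3=0xef
[2] flags=1001 GT?T → r2=0x58
[3] flags=0000 → (cmp)
[4] flags=0000 EQ?F → skip
[5] flags=0000 MI?F → skip
[6] flags=0000 HI?F → skip
[7] flags=0000 → (cmp)
[8] flags=0000 NE?T → r2=0x67
[9] flags=0000 NE?T → r2=0xa8

FIX = (r2, 0xa8)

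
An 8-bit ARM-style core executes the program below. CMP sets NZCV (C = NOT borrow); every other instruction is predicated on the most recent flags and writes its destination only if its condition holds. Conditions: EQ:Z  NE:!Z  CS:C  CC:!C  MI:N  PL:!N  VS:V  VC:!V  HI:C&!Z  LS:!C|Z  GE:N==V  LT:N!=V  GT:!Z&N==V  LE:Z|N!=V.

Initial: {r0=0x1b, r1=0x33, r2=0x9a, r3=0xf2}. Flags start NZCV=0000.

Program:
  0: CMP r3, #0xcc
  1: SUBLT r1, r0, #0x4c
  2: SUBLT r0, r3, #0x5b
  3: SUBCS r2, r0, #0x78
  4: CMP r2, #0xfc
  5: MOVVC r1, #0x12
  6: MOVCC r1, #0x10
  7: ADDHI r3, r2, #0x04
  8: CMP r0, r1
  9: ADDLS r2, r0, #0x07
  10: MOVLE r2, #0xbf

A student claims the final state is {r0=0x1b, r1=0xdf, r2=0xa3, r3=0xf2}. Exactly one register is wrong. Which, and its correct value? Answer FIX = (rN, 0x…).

FIX = (r1, 0x10)

[0] flags=0010 → (cmp)
[1] flags=0010 LT?F → skip
[2] flags=0010 LT?F → skip
[3] flags=0010 CS?T → r2=0xa3
[4] flags=1000 → (cmp)
[5] flags=1000 VC?T → r1=0x12
[6] flags=1000 CC?T → r1=0x10
[7] flags=1000 HI?F → skip
[8] flags=0010 → (cmp)
[9] flags=0010 LS?F → skip
[10] flags=0010 LE?F → skip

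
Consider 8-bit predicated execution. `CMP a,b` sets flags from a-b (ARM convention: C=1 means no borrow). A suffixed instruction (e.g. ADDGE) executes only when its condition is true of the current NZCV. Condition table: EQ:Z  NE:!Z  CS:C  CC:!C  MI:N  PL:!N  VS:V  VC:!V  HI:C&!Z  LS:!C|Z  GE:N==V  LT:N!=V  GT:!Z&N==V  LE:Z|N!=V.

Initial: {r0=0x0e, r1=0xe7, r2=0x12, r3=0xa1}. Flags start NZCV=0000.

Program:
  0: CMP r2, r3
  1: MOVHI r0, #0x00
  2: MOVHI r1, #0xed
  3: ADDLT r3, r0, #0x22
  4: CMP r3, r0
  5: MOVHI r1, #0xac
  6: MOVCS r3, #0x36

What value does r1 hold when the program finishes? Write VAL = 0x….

VAL = 0xac

0: ✓ CMP  NZCV=0000
1: · MOVHI
2: · MOVHI
3: · ADDLT
4: ✓ CMP  NZCV=1010
5: ✓ MOVHI  r1←0xac
6: ✓ MOVCS  r3←0x36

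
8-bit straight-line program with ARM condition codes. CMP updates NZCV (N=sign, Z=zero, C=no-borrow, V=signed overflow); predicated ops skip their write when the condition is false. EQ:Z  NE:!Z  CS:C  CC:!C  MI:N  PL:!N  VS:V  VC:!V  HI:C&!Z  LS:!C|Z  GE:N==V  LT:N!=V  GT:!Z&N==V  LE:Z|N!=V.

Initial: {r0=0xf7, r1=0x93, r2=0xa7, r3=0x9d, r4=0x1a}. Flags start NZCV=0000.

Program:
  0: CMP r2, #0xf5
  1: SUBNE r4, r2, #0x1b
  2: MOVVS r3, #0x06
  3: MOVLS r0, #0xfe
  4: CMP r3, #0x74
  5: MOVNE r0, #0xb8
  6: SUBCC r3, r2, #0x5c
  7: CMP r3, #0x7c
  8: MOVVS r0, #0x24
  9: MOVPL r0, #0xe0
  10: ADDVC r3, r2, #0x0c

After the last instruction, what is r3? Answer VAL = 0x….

0: ✓ CMP  NZCV=1000
1: ✓ SUBNE  r4←0x8c
2: · MOVVS
3: ✓ MOVLS  r0←0xfe
4: ✓ CMP  NZCV=0011
5: ✓ MOVNE  r0←0xb8
6: · SUBCC
7: ✓ CMP  NZCV=0011
8: ✓ MOVVS  r0←0x24
9: ✓ MOVPL  r0←0xe0
10: · ADDVC

VAL = 0x9d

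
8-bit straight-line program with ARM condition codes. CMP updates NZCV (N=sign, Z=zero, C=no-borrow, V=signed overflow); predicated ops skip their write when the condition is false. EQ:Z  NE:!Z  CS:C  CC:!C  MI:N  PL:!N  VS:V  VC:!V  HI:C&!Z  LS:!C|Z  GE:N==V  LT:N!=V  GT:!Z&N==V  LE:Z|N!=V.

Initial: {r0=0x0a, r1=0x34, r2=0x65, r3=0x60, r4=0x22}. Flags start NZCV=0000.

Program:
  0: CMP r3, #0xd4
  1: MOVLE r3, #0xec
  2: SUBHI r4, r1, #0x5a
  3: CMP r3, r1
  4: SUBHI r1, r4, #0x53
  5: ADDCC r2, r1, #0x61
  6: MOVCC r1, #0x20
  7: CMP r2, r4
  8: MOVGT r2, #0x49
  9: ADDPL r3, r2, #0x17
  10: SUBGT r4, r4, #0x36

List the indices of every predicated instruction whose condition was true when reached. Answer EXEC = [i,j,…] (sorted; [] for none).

0: ✓ CMP  NZCV=1001
1: · MOVLE
2: · SUBHI
3: ✓ CMP  NZCV=0010
4: ✓ SUBHI  r1←0xcf
5: · ADDCC
6: · MOVCC
7: ✓ CMP  NZCV=0010
8: ✓ MOVGT  r2←0x49
9: ✓ ADDPL  r3←0x60
10: ✓ SUBGT  r4←0xec

EXEC = [4,8,9,10]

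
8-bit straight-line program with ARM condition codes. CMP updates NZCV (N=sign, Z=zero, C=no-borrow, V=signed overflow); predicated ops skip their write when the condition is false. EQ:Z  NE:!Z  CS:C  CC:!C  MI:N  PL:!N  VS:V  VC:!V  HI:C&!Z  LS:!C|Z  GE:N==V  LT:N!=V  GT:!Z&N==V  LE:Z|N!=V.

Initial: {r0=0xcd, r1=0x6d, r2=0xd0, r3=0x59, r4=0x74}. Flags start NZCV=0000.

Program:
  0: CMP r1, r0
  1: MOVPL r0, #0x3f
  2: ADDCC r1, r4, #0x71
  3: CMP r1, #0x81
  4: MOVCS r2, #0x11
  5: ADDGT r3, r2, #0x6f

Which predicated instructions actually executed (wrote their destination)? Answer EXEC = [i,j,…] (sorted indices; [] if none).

EXEC = [2,4,5]

0: ✓ CMP  NZCV=1001
1: · MOVPL
2: ✓ ADDCC  r1←0xe5
3: ✓ CMP  NZCV=0010
4: ✓ MOVCS  r2←0x11
5: ✓ ADDGT  r3←0x80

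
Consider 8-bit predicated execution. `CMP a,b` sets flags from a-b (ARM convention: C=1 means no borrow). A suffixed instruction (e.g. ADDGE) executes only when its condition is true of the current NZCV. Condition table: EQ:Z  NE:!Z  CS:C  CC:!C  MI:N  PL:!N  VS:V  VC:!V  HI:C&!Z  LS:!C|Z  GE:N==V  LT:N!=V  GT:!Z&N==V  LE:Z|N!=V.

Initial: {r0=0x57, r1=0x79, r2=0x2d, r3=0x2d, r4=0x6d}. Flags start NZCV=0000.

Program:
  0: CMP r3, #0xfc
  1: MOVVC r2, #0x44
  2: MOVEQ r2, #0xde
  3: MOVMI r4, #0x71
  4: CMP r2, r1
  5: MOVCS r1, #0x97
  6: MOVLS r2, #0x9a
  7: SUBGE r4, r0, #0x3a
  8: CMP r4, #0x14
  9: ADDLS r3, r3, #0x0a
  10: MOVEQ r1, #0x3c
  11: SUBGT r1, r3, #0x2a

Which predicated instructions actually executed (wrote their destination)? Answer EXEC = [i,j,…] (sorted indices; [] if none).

[0] flags=0000 → (cmp)
[1] flags=0000 VC?T → r2=0x44
[2] flags=0000 EQ?F → skip
[3] flags=0000 MI?F → skip
[4] flags=1000 → (cmp)
[5] flags=1000 CS?F → skip
[6] flags=1000 LS?T → r2=0x9a
[7] flags=1000 GE?F → skip
[8] flags=0010 → (cmp)
[9] flags=0010 LS?F → skip
[10] flags=0010 EQ?F → skip
[11] flags=0010 GT?T → r1=0x03

EXEC = [1,6,11]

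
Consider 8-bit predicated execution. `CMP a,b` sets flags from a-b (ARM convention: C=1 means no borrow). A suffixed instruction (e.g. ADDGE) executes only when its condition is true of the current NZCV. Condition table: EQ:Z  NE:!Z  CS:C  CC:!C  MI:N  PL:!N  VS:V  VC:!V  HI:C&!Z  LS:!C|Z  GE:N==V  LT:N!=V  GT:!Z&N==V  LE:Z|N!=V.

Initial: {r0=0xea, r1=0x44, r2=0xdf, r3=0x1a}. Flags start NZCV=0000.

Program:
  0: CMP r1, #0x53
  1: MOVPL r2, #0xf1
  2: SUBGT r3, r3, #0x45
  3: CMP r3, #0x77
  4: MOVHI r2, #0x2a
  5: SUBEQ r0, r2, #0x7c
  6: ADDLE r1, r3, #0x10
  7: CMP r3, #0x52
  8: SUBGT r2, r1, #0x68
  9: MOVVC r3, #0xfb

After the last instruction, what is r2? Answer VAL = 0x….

VAL = 0xdf

0: ✓ CMP  NZCV=1000
1: · MOVPL
2: · SUBGT
3: ✓ CMP  NZCV=1000
4: · MOVHI
5: · SUBEQ
6: ✓ ADDLE  r1←0x2a
7: ✓ CMP  NZCV=1000
8: · SUBGT
9: ✓ MOVVC  r3←0xfb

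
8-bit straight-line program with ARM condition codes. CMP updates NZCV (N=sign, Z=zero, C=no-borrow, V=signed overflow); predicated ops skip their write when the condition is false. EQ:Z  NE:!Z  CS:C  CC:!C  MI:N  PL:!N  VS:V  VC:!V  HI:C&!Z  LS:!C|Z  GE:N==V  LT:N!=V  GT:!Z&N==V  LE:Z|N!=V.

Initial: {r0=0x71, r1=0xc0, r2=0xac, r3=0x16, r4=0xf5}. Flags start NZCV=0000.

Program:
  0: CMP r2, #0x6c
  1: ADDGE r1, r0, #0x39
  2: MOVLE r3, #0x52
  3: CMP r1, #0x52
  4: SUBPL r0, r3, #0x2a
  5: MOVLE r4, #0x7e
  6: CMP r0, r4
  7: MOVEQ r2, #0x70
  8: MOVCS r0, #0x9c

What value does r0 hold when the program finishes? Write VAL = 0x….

[0] flags=0011 → (cmp)
[1] flags=0011 GE?F → skip
[2] flags=0011 LE?T → r3=0x52
[3] flags=0011 → (cmp)
[4] flags=0011 PL?T → r0=0x28
[5] flags=0011 LE?T → r4=0x7e
[6] flags=1000 → (cmp)
[7] flags=1000 EQ?F → skip
[8] flags=1000 CS?F → skip

VAL = 0x28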